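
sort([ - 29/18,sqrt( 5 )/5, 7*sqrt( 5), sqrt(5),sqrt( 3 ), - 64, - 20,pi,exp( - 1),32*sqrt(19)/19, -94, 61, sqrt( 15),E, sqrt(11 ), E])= [-94, - 64, - 20, - 29/18,exp( - 1),sqrt( 5)/5, sqrt(3),sqrt(5),E, E,pi,  sqrt( 11),sqrt(15),32*sqrt( 19)/19,7* sqrt ( 5 ),61]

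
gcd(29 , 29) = 29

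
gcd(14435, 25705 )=5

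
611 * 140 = 85540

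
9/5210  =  9/5210 =0.00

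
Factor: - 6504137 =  - 19^2*43^1*419^1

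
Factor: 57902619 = 3^1*41^1 *223^1 * 2111^1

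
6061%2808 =445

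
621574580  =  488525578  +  133049002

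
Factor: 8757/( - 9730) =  - 9/10 = -2^( - 1)*3^2*5^( - 1 )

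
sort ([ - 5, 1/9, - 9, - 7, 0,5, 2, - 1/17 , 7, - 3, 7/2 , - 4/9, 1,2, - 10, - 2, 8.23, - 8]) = [ - 10,  -  9, - 8, - 7, - 5, - 3,- 2, - 4/9, - 1/17 , 0,1/9 , 1, 2, 2,7/2, 5,7,8.23]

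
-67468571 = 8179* ( - 8249)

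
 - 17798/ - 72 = 8899/36  =  247.19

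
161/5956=161/5956  =  0.03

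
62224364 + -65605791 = -3381427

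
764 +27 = 791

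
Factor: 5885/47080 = 2^(-3 ) = 1/8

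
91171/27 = 91171/27 = 3376.70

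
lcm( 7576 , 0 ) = 0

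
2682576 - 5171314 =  - 2488738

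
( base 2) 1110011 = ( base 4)1303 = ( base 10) 115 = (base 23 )50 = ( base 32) 3J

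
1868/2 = 934 = 934.00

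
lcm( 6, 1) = 6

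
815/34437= 815/34437 =0.02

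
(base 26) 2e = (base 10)66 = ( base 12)56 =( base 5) 231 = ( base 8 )102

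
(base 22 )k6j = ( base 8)23147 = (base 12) 5833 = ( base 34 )8h5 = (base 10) 9831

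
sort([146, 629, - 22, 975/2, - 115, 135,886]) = [ - 115 , - 22, 135,  146,  975/2,  629, 886]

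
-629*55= - 34595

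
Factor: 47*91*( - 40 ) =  - 171080=- 2^3*5^1*7^1*13^1*47^1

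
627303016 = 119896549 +507406467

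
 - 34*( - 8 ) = 272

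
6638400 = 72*92200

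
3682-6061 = -2379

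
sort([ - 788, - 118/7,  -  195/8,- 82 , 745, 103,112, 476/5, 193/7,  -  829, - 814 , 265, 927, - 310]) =[ - 829, - 814, - 788, - 310, - 82, - 195/8, - 118/7, 193/7, 476/5,  103, 112,265, 745, 927]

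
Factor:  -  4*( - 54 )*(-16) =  - 2^7 *3^3=- 3456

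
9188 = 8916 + 272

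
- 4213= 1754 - 5967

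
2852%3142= 2852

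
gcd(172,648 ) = 4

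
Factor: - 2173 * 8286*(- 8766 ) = 2^2*3^3*41^1 * 53^1 *487^1*1381^1 = 157836020148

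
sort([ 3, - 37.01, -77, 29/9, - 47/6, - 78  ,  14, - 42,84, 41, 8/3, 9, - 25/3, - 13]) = [ - 78, -77, - 42, - 37.01,-13 ,-25/3, -47/6,8/3,3,29/9, 9,14,41, 84] 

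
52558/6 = 8759+2/3 = 8759.67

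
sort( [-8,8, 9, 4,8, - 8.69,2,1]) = [ - 8.69, - 8,1, 2,4,8, 8,9]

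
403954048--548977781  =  952931829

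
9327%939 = 876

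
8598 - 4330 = 4268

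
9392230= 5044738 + 4347492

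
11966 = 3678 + 8288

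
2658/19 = 2658/19= 139.89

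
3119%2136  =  983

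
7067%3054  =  959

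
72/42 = 1+5/7= 1.71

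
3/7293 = 1/2431 =0.00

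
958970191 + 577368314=1536338505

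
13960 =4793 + 9167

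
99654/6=16609 =16609.00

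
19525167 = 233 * 83799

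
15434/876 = 7717/438 = 17.62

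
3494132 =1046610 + 2447522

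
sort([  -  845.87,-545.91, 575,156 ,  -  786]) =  [ - 845.87,  -  786, - 545.91,156,575]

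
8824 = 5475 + 3349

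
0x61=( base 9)117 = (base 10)97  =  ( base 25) 3m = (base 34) 2T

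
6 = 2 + 4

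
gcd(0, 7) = 7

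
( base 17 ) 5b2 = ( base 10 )1634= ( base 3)2020112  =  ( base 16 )662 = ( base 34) 1E2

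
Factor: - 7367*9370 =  - 69028790 = - 2^1*5^1  *  53^1 * 139^1*937^1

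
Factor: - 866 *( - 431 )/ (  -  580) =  - 2^( - 1)*5^(-1) *29^( - 1 )*431^1*433^1 = -186623/290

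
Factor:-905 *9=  - 3^2*5^1*181^1  =  - 8145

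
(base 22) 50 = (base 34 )38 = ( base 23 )4I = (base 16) 6e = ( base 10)110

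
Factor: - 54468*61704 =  - 2^5*3^4 * 17^1*89^1 * 857^1 = - 3360893472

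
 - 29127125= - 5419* 5375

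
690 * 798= 550620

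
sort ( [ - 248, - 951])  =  [ - 951,- 248 ] 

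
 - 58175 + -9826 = - 68001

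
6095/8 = 761  +  7/8=761.88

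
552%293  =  259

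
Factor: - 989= - 23^1*43^1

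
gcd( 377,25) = 1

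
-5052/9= - 1684/3 = - 561.33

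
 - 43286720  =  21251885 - 64538605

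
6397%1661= 1414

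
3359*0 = 0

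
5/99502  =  5/99502=0.00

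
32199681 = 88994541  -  56794860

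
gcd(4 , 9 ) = 1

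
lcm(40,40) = 40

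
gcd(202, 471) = 1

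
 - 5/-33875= 1/6775  =  0.00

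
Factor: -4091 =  - 4091^1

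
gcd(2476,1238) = 1238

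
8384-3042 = 5342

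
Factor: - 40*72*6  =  -17280 = -2^7*3^3*5^1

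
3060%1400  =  260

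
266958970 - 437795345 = - 170836375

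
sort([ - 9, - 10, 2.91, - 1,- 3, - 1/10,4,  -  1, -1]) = [ - 10, - 9, - 3, -1,-1, - 1 , - 1/10 , 2.91,4]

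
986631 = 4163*237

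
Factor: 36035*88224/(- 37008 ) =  -2^1*3^( - 1 )*5^1*257^(  -  1)* 919^1 * 7207^1 = -66232330/771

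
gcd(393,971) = 1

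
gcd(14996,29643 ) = 1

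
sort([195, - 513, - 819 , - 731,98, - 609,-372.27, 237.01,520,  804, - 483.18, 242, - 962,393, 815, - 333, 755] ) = [-962, - 819, - 731, - 609, - 513, - 483.18, - 372.27, - 333,98, 195, 237.01,242,393,520,755, 804, 815]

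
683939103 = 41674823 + 642264280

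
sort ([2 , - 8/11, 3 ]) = [ - 8/11,2, 3]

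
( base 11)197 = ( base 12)16B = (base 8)343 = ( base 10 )227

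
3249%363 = 345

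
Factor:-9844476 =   -  2^2* 3^1*313^1* 2621^1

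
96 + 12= 108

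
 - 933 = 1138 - 2071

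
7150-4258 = 2892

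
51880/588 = 12970/147 = 88.23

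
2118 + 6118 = 8236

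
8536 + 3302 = 11838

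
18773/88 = 18773/88 = 213.33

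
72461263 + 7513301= 79974564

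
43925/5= 8785 = 8785.00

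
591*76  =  44916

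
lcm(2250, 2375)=42750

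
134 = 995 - 861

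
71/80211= 71/80211  =  0.00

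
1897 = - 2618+4515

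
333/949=333/949  =  0.35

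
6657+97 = 6754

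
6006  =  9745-3739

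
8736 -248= 8488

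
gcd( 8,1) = 1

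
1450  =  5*290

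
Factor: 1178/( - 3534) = - 3^( - 1 ) = - 1/3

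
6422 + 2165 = 8587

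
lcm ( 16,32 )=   32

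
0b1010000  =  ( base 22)3e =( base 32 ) 2g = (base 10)80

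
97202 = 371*262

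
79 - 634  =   - 555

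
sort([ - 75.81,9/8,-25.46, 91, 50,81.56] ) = [  -  75.81 , -25.46, 9/8,50, 81.56,  91]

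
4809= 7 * 687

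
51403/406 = 51403/406=126.61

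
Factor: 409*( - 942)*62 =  -2^2*3^1*31^1*157^1*409^1  =  - 23887236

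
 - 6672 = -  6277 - 395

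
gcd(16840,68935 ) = 5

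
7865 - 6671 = 1194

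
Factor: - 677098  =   - 2^1*233^1*  1453^1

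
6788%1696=4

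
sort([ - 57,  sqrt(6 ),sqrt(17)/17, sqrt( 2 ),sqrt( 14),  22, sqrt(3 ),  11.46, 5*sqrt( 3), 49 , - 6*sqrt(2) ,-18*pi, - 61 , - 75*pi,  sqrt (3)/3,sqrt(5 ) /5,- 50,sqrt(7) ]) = [-75*pi, - 61, - 57, -18 * pi, - 50, - 6*sqrt(2 ),sqrt( 17)/17, sqrt(5) /5,sqrt(3 ) /3,sqrt(2),sqrt(3),  sqrt( 6 ),sqrt( 7 ),sqrt(14),  5*sqrt(3 ) , 11.46, 22 , 49] 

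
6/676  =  3/338 = 0.01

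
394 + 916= 1310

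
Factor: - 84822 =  - 2^1 * 3^1 * 67^1*211^1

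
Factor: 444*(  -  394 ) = - 174936 = - 2^3*3^1*37^1*197^1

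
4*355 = 1420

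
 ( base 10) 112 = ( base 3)11011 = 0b1110000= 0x70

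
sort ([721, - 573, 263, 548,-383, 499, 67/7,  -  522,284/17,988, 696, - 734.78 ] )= [ - 734.78, - 573,  -  522,-383,  67/7, 284/17,263,499, 548, 696,721,988] 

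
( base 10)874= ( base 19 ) 280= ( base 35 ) oy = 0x36A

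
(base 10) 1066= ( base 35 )UG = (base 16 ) 42A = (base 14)562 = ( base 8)2052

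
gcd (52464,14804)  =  4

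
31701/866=31701/866 = 36.61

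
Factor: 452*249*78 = 2^3*3^2*13^1*83^1 * 113^1=8778744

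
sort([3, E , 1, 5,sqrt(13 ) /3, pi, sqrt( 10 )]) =[ 1,sqrt (13)/3,E,3 , pi , sqrt(10), 5]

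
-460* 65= - 29900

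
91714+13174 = 104888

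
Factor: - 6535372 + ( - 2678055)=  - 9213427 = - 761^1*12107^1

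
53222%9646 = 4992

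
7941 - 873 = 7068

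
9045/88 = 102 + 69/88  =  102.78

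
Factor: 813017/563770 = 2^ ( - 1 )*5^( - 1)*56377^( - 1)*813017^1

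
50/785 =10/157 = 0.06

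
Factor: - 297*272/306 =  - 2^3*3^1*11^1 = - 264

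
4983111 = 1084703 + 3898408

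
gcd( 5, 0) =5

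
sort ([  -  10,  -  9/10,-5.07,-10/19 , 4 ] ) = [ - 10,-5.07, - 9/10, - 10/19, 4]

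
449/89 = 5 + 4/89 =5.04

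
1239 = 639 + 600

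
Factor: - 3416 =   -  2^3*7^1*61^1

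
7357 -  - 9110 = 16467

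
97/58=1 + 39/58=1.67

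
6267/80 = 6267/80=78.34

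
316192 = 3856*82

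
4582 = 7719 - 3137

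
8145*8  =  65160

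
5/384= 5/384= 0.01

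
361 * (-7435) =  - 2684035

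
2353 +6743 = 9096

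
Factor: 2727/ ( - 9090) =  - 3/10 = - 2^ ( - 1 )*3^1*5^( - 1 )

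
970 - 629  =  341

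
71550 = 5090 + 66460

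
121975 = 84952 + 37023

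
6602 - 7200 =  - 598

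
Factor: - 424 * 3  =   - 2^3*3^1*53^1  =  -  1272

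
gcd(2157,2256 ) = 3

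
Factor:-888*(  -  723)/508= 160506/127 = 2^1*3^2  *37^1*127^( - 1 )*241^1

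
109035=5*21807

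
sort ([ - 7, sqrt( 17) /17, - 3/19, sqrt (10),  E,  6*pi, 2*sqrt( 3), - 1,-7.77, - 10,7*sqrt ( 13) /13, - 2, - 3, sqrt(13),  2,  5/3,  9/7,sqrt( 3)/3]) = [-10, - 7.77, - 7, - 3, - 2,-1,- 3/19,sqrt( 17) /17,sqrt( 3) /3,9/7 , 5/3, 7*sqrt( 13) /13,  2, E,  sqrt( 10), 2*sqrt( 3),sqrt( 13 ), 6* pi ] 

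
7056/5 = 1411 + 1/5= 1411.20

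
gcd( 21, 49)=7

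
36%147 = 36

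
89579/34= 89579/34 = 2634.68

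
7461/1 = 7461 = 7461.00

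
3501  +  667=4168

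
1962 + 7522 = 9484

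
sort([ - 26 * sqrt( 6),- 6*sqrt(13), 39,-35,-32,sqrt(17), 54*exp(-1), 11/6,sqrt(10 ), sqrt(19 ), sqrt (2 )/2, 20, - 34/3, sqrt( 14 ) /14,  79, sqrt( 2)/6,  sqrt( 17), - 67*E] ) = [ - 67*E, - 26*sqrt( 6 ), -35,-32, - 6*sqrt( 13), - 34/3,sqrt (2)/6,sqrt( 14 )/14, sqrt ( 2 )/2, 11/6,sqrt( 10) , sqrt( 17),sqrt( 17 ), sqrt ( 19), 54*exp(-1), 20, 39, 79]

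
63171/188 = 63171/188=   336.02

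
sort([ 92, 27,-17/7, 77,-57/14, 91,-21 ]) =[ - 21, - 57/14, - 17/7,27,77,91,  92 ] 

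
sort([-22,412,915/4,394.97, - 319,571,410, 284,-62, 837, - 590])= [ -590, - 319, - 62,-22,915/4,284,394.97  ,  410,412,571,837]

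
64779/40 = 64779/40  =  1619.47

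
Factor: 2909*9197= 17^1 *541^1 * 2909^1 = 26754073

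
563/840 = 563/840 = 0.67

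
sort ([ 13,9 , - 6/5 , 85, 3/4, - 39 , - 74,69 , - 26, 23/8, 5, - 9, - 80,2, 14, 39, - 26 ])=[ - 80,  -  74,-39, -26, - 26,  -  9, - 6/5, 3/4,2,23/8, 5, 9,13, 14, 39, 69 , 85]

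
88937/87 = 1022 + 23/87=1022.26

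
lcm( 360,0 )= 0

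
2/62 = 1/31 = 0.03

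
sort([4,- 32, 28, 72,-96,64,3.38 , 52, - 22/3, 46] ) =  [ - 96, - 32,-22/3,3.38, 4,28, 46,52, 64, 72 ] 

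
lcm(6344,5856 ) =76128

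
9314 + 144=9458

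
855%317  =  221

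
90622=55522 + 35100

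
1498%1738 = 1498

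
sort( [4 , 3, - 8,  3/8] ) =[  -  8, 3/8,3,4]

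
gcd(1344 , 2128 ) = 112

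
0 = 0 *56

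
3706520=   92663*40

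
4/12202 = 2/6101 = 0.00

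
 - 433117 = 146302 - 579419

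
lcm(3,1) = 3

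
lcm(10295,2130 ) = 61770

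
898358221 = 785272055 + 113086166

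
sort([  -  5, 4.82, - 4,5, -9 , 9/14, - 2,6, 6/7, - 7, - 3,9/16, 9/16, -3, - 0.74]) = [ - 9, - 7,-5, - 4, - 3, - 3,- 2, - 0.74, 9/16, 9/16, 9/14, 6/7, 4.82,5,6 ]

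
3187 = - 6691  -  -9878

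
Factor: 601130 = 2^1*5^1*47^1*1279^1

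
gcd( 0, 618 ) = 618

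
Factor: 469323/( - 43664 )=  - 2^( - 4)  *  3^2*2729^( - 1)*52147^1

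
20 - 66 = -46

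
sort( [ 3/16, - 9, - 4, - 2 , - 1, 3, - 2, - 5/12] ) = [ - 9, - 4,-2, - 2 , - 1, - 5/12,  3/16 , 3]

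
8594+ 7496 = 16090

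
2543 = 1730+813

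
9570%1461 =804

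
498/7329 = 166/2443 = 0.07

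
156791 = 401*391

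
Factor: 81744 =2^4*3^1*13^1*131^1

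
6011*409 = 2458499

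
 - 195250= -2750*71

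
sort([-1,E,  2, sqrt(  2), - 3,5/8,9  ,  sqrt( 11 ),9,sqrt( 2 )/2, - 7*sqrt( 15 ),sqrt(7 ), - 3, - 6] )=[  -  7 *sqrt ( 15 ), - 6, - 3, - 3, - 1 , 5/8 , sqrt(2)/2, sqrt( 2), 2,sqrt( 7),E,sqrt (11 ), 9, 9 ]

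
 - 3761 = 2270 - 6031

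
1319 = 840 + 479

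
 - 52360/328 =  -160 + 15/41 = -159.63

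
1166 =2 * 583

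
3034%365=114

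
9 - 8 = 1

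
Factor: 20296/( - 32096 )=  - 43/68  =  - 2^( - 2 )*17^( - 1 )*43^1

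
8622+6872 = 15494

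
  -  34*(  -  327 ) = 11118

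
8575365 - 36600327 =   -  28024962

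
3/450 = 1/150 = 0.01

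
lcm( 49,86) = 4214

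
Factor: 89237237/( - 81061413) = - 3^ ( - 1 )*37^ ( - 1 )*101^1*730283^( - 1)*883537^1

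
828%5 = 3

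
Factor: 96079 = 96079^1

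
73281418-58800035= 14481383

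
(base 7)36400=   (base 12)5581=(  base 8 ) 22361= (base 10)9457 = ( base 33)8MJ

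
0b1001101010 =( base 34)i6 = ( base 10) 618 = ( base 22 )162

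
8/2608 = 1/326 = 0.00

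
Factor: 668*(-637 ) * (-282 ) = 2^3*3^1*7^2*13^1*47^1*167^1 =119995512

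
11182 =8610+2572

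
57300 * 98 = 5615400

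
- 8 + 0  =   -8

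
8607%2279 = 1770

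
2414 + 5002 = 7416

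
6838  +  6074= 12912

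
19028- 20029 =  - 1001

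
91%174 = 91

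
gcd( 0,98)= 98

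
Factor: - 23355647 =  - 7^1*89^1*37489^1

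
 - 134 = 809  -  943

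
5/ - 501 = -5/501 = - 0.01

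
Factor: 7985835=3^2*5^1 * 11^1  *13^1 *17^1 *73^1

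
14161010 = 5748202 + 8412808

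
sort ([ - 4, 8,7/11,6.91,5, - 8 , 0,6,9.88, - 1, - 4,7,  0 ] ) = [ - 8, - 4, - 4, -1,  0, 0,7/11,5, 6, 6.91, 7,8,9.88]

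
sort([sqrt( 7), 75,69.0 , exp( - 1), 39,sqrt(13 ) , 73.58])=[ exp ( - 1 ), sqrt(7),sqrt(13),39 , 69.0,  73.58 , 75]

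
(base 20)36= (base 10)66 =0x42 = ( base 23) 2k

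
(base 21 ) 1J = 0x28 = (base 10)40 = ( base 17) 26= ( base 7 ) 55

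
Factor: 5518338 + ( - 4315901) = 1202437^1  =  1202437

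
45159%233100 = 45159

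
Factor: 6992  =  2^4*19^1*23^1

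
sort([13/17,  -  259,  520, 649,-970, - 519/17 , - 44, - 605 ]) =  [ - 970,-605, - 259 , - 44, - 519/17, 13/17, 520 , 649 ] 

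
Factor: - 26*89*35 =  - 80990 =- 2^1*5^1*7^1*13^1 * 89^1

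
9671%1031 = 392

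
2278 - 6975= - 4697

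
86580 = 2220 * 39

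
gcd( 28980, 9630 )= 90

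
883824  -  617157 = 266667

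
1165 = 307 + 858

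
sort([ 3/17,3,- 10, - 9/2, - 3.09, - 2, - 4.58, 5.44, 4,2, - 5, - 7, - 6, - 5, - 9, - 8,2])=[ - 10, - 9, - 8, - 7,-6, - 5, - 5, - 4.58, - 9/2, - 3.09, - 2,3/17,2,2,3,4, 5.44 ]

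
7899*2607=20592693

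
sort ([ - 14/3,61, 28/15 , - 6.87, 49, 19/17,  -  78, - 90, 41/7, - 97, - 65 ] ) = [-97, - 90,-78, - 65,  -  6.87 ,  -  14/3,  19/17,28/15,41/7,49,61]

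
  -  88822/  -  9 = 88822/9 = 9869.11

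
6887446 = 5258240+1629206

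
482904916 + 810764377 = 1293669293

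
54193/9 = 54193/9=6021.44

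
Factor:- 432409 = -181^1*2389^1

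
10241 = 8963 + 1278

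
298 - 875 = -577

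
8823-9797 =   -  974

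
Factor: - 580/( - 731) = 2^2*5^1*17^( - 1)*29^1*43^( - 1 ) 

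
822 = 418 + 404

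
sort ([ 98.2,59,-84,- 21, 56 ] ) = [- 84, - 21, 56,  59,98.2]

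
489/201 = 163/67= 2.43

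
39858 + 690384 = 730242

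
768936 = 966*796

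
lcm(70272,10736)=772992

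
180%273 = 180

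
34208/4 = 8552  =  8552.00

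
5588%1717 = 437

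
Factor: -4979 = -13^1*383^1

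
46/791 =46/791 = 0.06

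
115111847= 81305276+33806571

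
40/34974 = 20/17487 = 0.00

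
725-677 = 48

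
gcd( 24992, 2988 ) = 4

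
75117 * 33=2478861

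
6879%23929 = 6879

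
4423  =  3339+1084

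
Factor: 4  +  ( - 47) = -43^1 = - 43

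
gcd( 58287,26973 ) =3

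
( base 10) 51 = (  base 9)56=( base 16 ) 33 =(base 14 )39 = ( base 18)2F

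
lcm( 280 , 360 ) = 2520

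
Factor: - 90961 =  - 13^1* 6997^1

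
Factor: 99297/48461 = 3^2*7^(-2 ) * 11^1*17^1*23^ ( -1)* 43^( - 1)*59^1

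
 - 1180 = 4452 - 5632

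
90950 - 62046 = 28904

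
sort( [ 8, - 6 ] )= [ - 6, 8]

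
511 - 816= - 305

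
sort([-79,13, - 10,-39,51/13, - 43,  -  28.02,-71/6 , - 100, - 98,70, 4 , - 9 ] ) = [ - 100, - 98, - 79, - 43 , - 39, - 28.02, -71/6,-10  , - 9,  51/13,4,  13,70]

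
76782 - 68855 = 7927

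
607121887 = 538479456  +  68642431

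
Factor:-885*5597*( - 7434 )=2^1*3^3*5^1*7^1*29^1 * 59^2*193^1= 36823166730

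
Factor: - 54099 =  - 3^2 * 6011^1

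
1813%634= 545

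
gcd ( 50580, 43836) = 3372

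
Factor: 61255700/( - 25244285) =-1113740/458987  =  - 2^2*5^1*233^1*239^1*458987^(-1 ) 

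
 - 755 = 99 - 854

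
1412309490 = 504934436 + 907375054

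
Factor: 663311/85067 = 11^1*47^1*257^( - 1 ) * 331^( - 1 ) * 1283^1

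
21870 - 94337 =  - 72467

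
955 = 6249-5294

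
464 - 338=126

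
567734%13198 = 220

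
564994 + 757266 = 1322260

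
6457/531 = 12 + 85/531 = 12.16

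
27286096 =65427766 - 38141670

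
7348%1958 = 1474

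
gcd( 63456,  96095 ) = 1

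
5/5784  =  5/5784  =  0.00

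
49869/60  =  831  +  3/20= 831.15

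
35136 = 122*288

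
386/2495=386/2495  =  0.15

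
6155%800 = 555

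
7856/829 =9 + 395/829 = 9.48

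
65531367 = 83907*781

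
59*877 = 51743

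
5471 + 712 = 6183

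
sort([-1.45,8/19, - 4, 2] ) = [ - 4, - 1.45,8/19, 2 ]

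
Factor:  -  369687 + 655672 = 285985 = 5^1*7^1*8171^1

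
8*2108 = 16864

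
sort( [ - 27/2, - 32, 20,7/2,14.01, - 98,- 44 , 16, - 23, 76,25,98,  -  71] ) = [ - 98, - 71, - 44, - 32, - 23, - 27/2,7/2,  14.01,16,20, 25,76 , 98]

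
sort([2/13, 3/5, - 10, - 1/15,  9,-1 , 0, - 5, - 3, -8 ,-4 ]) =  [ - 10,  -  8, - 5, - 4,-3, - 1, - 1/15 , 0, 2/13,3/5,9]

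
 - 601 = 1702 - 2303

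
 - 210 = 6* ( - 35)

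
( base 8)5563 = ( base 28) 3kj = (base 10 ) 2931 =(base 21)6dc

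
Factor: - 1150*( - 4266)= 2^2 *3^3*5^2 * 23^1 * 79^1 = 4905900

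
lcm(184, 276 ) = 552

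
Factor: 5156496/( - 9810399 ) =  - 2^4*3^1* 479^ (-1 )*6827^( - 1)*35809^1  =  - 1718832/3270133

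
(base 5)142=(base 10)47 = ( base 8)57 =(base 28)1J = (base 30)1h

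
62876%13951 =7072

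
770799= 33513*23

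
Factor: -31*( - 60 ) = 2^2*3^1*5^1  *  31^1 = 1860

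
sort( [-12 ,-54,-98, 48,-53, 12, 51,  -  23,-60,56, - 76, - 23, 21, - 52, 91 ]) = [ - 98,-76,-60, -54,-53, - 52,-23,-23,-12, 12,21, 48, 51,56,91 ] 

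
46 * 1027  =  47242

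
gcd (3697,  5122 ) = 1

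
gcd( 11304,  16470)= 18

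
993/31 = 32  +  1/31=32.03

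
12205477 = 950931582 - 938726105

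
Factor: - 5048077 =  - 5048077^1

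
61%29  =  3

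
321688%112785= 96118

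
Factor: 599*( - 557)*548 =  - 182836364   =  - 2^2*137^1*557^1*599^1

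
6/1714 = 3/857 = 0.00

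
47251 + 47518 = 94769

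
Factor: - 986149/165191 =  - 13^( - 1 )*97^( - 1 )*131^( - 1 )*986149^1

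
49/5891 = 49/5891=0.01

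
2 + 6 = 8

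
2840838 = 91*31218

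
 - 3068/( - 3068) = 1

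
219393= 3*73131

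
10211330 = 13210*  773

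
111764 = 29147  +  82617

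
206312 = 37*5576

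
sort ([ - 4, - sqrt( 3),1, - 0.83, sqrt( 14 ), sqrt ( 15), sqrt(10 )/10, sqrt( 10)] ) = [ - 4,-sqrt(3), - 0.83,sqrt( 10)/10,1,sqrt( 10),sqrt( 14 ),sqrt( 15)]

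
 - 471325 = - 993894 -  - 522569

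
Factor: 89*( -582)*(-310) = 16057380= 2^2 * 3^1 *5^1*31^1*89^1* 97^1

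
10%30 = 10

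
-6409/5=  - 1282 + 1/5 = - 1281.80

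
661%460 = 201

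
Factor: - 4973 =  - 4973^1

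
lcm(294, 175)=7350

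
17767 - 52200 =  - 34433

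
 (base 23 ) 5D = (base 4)2000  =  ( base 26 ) 4o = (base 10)128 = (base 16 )80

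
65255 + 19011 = 84266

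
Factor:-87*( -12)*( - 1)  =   - 2^2*3^2*29^1 =-1044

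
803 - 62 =741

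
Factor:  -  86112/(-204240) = 2^1 * 3^1*5^( - 1)* 13^1*37^(-1) = 78/185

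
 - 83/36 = -3 + 25/36 =-2.31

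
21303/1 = 21303 = 21303.00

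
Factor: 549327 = 3^1*71^1 *2579^1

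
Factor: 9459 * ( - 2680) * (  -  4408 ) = 2^6* 3^2*5^1*19^1 * 29^1*67^1*1051^1 = 111743328960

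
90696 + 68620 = 159316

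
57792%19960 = 17872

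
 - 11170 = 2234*( - 5 )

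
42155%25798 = 16357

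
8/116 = 2/29 = 0.07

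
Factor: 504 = 2^3*3^2*7^1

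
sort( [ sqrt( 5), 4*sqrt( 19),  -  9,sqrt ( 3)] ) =[ - 9,sqrt (3), sqrt ( 5 ), 4*sqrt( 19 )] 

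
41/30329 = 41/30329  =  0.00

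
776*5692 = 4416992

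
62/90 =31/45 =0.69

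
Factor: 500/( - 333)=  - 2^2*  3^( - 2 )*5^3 * 37^(-1 ) 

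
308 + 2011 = 2319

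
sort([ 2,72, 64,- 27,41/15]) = [ -27 , 2, 41/15, 64, 72 ]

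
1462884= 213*6868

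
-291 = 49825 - 50116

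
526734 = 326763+199971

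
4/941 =4/941=0.00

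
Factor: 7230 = 2^1*3^1*5^1*241^1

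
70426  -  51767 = 18659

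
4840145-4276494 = 563651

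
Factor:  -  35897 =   -  35897^1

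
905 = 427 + 478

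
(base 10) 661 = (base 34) jf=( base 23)15h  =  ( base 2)1010010101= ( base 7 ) 1633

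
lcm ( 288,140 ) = 10080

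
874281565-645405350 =228876215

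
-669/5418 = -223/1806 = -0.12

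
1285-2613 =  - 1328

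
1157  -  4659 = - 3502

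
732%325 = 82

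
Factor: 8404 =2^2*11^1 * 191^1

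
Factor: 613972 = 2^2*17^1  *  9029^1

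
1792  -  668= 1124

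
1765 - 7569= - 5804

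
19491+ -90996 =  - 71505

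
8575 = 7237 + 1338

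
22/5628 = 11/2814= 0.00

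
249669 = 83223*3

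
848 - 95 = 753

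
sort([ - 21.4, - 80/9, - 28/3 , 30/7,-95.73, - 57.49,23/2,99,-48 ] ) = [ - 95.73, - 57.49, - 48,-21.4,  -  28/3, - 80/9, 30/7,23/2, 99]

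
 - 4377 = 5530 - 9907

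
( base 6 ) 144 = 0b1000000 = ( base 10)64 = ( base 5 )224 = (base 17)3D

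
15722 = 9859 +5863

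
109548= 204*537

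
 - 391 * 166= - 64906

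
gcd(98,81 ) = 1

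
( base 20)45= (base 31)2N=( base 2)1010101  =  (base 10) 85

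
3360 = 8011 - 4651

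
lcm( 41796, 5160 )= 417960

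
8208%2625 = 333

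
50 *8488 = 424400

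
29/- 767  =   -29/767 = -0.04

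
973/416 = 973/416 =2.34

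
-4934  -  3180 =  - 8114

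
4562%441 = 152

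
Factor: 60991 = 7^1*8713^1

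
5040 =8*630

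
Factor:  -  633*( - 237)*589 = 3^2*19^1*31^1*79^1*211^1= 88362369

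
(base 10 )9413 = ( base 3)110220122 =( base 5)300123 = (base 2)10010011000101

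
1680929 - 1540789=140140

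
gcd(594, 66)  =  66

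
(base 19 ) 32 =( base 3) 2012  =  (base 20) 2J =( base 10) 59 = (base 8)73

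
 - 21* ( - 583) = 12243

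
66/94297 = 66/94297 = 0.00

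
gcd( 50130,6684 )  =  3342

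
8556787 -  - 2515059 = 11071846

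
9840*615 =6051600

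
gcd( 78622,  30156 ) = 2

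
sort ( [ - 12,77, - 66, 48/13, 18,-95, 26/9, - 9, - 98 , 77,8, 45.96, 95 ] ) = [ - 98,-95, - 66, - 12, - 9, 26/9,48/13,8, 18, 45.96, 77, 77, 95]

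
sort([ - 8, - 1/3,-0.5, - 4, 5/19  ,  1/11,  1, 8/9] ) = [-8,-4, -0.5,-1/3, 1/11, 5/19,  8/9,  1] 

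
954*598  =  570492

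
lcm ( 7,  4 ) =28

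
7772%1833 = 440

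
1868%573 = 149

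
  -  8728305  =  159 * ( - 54895 ) 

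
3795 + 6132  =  9927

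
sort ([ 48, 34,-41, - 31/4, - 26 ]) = [ - 41, - 26, - 31/4,34,  48]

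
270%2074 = 270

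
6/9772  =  3/4886 = 0.00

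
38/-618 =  - 1 + 290/309 = - 0.06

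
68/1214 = 34/607 = 0.06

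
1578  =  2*789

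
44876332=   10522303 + 34354029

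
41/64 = 41/64= 0.64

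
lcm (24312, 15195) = 121560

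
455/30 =91/6=15.17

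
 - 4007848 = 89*( - 45032 )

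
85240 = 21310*4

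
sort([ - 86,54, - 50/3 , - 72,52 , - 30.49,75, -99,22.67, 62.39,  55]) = [ - 99, - 86, - 72, - 30.49,-50/3, 22.67,52, 54, 55,62.39 , 75]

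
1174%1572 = 1174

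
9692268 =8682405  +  1009863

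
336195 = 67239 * 5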